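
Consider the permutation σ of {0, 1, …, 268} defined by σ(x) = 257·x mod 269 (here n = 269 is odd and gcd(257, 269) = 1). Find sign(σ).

Trace 169: π^k(169) = [169, 124, 126, 102, 121, 162, 208] for k=0..6.
2 cycles of lengths [268, 1].
With 2 cycles on 269 points, sign = (−1)^{269−2} = -1.
Check: (257/269) = -1 by Zolotarev.

-1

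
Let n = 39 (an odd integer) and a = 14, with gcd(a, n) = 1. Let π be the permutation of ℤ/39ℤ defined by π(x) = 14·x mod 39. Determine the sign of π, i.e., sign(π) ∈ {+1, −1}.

Orbit of 14 under x↦14x: [14, 1]… (length divides ord_39(14)).
Cycle type of π: 2×13 + 1×13; total 26 cycles.
39 − 26 = 13 transpositions; sign(π) = (−1)^13 = -1.
Check: (14/39) = -1 by Zolotarev.

-1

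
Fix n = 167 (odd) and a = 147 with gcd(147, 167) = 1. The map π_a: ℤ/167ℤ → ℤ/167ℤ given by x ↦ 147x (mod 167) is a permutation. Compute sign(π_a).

+1

Trace 42: π^k(42) = [42, 162, 100, 4, 87, 97, 64] for k=0..6.
Cycle lengths of π_147 on ℤ/167ℤ: [83, 83, 1]; 3 cycles in total.
Σ(ℓ_i−1) = 167−3 = 164; sign = (−1)^164 = +1.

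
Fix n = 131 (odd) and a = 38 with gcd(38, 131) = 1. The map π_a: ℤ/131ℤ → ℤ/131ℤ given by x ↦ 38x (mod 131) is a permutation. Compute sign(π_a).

Trace 38: π^k(38) = [38, 3, 114, 9, 80, 27, 109] for k=0..6.
Cycle type of π: 65×2 + 1; total 3 cycles.
131 − 3 = 128 transpositions; sign(π) = (−1)^128 = +1.
Zolotarev: (38|131) = +1, matching the cycle-count sign.

+1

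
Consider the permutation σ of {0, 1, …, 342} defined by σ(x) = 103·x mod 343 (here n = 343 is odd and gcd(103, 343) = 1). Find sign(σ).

Orbit of 51 under x↦103x: [51, 108, 148, 152, 221, 125, 184]… (length divides ord_343(103)).
Cycle lengths of π_103 on ℤ/343ℤ: [294, 42, 6, 1]; 4 cycles in total.
n − c = 343 − 4 = 339; sign = (−1)^339 = -1.
The Jacobi symbol (103|343) = -1 (Zolotarev) agrees.

-1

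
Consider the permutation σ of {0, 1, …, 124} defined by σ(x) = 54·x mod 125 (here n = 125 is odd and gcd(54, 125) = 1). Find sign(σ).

Start at x=59: 59 → 61 → 44 → 1 → 54 → 41 → 89 → … (one orbit).
Cycle lengths of π_54 on ℤ/125ℤ: [50, 50, 10, 10, 2, 2, 1]; 7 cycles in total.
Σ(ℓ_i−1) = 125−7 = 118; sign = (−1)^118 = +1.

+1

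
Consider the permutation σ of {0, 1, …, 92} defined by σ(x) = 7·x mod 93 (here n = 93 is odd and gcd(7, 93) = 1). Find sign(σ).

+1

Orbit of 25 under x↦7x: [25, 82, 16, 19, 40, 1, 7]… (length divides ord_93(7)).
π_7 has 9 disjoint cycles with lengths [15, 15, 15, 15, 15, 15, 1, 1, 1] on {0,…,92}.
sign(π) = (−1)^{n − #cycles} = (−1)^{93−9} = (−1)^84 = +1.
The Jacobi symbol (7|93) = +1 (Zolotarev) agrees.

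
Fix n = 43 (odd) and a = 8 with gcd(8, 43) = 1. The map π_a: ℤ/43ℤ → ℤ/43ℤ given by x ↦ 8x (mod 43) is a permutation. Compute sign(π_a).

-1

Start at x=35: 35 → 22 → 4 → 32 → 41 → 27 → 1 → … (one orbit).
Cycle lengths of π_8 on ℤ/43ℤ: [14, 14, 14, 1]; 4 cycles in total.
43 − 4 = 39 transpositions; sign(π) = (−1)^39 = -1.
Zolotarev: (8|43) = -1, matching the cycle-count sign.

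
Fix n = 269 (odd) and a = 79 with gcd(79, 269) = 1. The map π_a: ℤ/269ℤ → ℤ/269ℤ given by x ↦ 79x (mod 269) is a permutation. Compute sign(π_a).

Trace 260: π^k(260) = [260, 96, 52, 73, 118, 176, 185] for k=0..6.
3 cycles of lengths [134, 134, 1].
Σ(ℓ_i−1) = 269−3 = 266; sign = (−1)^266 = +1.
Via Zolotarev, sign(π_{79}) = (79|269) = +1.

+1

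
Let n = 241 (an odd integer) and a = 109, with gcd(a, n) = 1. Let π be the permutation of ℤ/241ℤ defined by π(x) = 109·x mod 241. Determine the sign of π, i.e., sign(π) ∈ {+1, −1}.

Trace 74: π^k(74) = [74, 113, 26, 183, 185, 162, 65] for k=0..6.
Cycle type of π: 240 + 1; total 2 cycles.
sign(π) = (−1)^{n − #cycles} = (−1)^{241−2} = (−1)^239 = -1.
The Jacobi symbol (109|241) = -1 (Zolotarev) agrees.

-1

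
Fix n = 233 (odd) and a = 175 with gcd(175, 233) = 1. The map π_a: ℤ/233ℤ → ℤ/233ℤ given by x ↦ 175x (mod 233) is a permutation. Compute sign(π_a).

Trace 74: π^k(74) = [74, 135, 92, 23, 64, 16, 4] for k=0..6.
9 cycles of lengths [29, 29, 29, 29, 29, 29, 29, 29, 1].
Σ(ℓ_i−1) = 233−9 = 224; sign = (−1)^224 = +1.
Zolotarev: (175|233) = +1, matching the cycle-count sign.

+1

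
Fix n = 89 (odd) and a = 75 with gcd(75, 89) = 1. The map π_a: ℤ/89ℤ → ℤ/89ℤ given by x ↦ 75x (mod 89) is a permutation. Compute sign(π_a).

Orbit of 86 under x↦75x: [86, 42, 35, 44, 7, 80, 37]… (length divides ord_89(75)).
Cycle type of π: 88 + 1; total 2 cycles.
With 2 cycles on 89 points, sign = (−1)^{89−2} = -1.
The Jacobi symbol (75|89) = -1 (Zolotarev) agrees.

-1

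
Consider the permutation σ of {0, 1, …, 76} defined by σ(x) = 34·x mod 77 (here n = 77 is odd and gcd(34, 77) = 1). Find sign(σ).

-1

Trace 34: π^k(34) = [34, 1] for k=0..1.
The orbit structure of x ↦ 34x mod 77: 44 orbits of sizes [2, 2, 2, 2, 2, 2, 2, 2, 2, 2, 2, 2, 2, 2, 2, 2, 2, 2, 2, 2, 2, 2, 2, 2, 2, 2, 2, 2, 2, 2, 2, 2, 2, 1, 1, 1, 1, 1, 1, 1, 1, 1, 1, 1].
44 cycles on 77: each ℓ→(−1)^(ℓ−1), product (−1)^33 = -1.
The Jacobi symbol (34|77) = -1 (Zolotarev) agrees.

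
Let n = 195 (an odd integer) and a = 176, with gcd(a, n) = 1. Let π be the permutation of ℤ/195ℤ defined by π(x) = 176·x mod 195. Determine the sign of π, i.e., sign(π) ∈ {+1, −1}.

Start at x=161: 161 → 61 → 11 → 181 → 71 → 16 → 86 → … (one orbit).
The orbit structure of x ↦ 176x mod 195: 25 orbits of sizes [12, 12, 12, 12, 12, 12, 12, 12, 12, 12, 12, 12, 12, 12, 12, 2, 2, 2, 2, 2, 1, 1, 1, 1, 1].
sign(π) = (−1)^{n − #cycles} = (−1)^{195−25} = (−1)^170 = +1.

+1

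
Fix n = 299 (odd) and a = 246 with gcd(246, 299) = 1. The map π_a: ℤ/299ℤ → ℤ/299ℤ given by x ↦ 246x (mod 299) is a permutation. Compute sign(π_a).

+1

Start at x=1: 1 → 246 → 118 → 25 → 170 → 259 → 27 → … (one orbit).
Cycle lengths of π_246 on ℤ/299ℤ: [22, 22, 22, 22, 22, 22, 22, 22, 22, 22, 22, 22, 11, 11, 2, 2, 2, 2, 2, 2, 1]; 21 cycles in total.
With 21 cycles on 299 points, sign = (−1)^{299−21} = +1.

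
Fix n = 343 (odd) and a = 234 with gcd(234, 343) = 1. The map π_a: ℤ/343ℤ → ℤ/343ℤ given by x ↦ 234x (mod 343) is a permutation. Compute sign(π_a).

-1

Trace 333: π^k(333) = [333, 61, 211, 325, 247, 174, 242] for k=0..6.
4 cycles of lengths [294, 42, 6, 1].
Σ(ℓ_i−1) = 343−4 = 339; sign = (−1)^339 = -1.
Zolotarev: (234|343) = -1, matching the cycle-count sign.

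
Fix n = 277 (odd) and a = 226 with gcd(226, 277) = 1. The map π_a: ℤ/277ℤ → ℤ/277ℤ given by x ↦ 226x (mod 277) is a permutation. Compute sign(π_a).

Trace 247: π^k(247) = [247, 145, 84, 148, 208, 195, 27] for k=0..6.
π_226 has 4 disjoint cycles with lengths [92, 92, 92, 1] on {0,…,276}.
277 − 4 = 273 transpositions; sign(π) = (−1)^273 = -1.
(226|277)_J = -1 (Zolotarev's lemma cross-check).

-1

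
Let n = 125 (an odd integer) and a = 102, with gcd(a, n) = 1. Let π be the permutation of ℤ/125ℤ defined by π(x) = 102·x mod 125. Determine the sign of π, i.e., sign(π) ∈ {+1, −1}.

Orbit of 64 under x↦102x: [64, 28, 106, 62, 74, 48, 21]… (length divides ord_125(102)).
Cycle lengths of π_102 on ℤ/125ℤ: [100, 20, 4, 1]; 4 cycles in total.
4 cycles on 125: each ℓ→(−1)^(ℓ−1), product (−1)^121 = -1.

-1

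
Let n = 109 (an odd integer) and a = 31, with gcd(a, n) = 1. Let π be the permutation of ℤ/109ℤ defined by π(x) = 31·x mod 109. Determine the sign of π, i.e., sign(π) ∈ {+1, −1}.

Orbit of 35 under x↦31x: [35, 104, 63, 100, 48, 71, 21]… (length divides ord_109(31)).
3 cycles of lengths [54, 54, 1].
n − c = 109 − 3 = 106; sign = (−1)^106 = +1.
Via Zolotarev, sign(π_{31}) = (31|109) = +1.

+1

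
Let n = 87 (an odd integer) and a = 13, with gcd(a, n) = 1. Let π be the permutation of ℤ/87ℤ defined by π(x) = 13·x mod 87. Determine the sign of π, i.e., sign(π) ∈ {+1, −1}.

+1

Orbit of 7 under x↦13x: [7, 4, 52, 67, 1, 13, 82]… (length divides ord_87(13)).
9 cycles of lengths [14, 14, 14, 14, 14, 14, 1, 1, 1].
87 − 9 = 78 transpositions; sign(π) = (−1)^78 = +1.
Check: (13/87) = +1 by Zolotarev.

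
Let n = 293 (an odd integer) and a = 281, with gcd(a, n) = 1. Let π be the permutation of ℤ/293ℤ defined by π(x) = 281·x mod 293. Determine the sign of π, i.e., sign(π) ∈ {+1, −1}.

Trace 16: π^k(16) = [16, 101, 253, 187, 100, 265, 43] for k=0..6.
π_281 has 2 disjoint cycles with lengths [292, 1] on {0,…,292}.
n − c = 293 − 2 = 291; sign = (−1)^291 = -1.
Check: (281/293) = -1 by Zolotarev.

-1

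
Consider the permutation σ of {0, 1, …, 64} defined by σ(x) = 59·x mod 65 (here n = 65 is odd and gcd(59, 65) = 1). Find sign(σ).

-1

Start at x=59: 59 → 36 → 44 → 61 → 24 → 51 → 19 → … (one orbit).
8 cycles of lengths [12, 12, 12, 12, 12, 2, 2, 1].
With 8 cycles on 65 points, sign = (−1)^{65−8} = -1.
(59|65)_J = -1 (Zolotarev's lemma cross-check).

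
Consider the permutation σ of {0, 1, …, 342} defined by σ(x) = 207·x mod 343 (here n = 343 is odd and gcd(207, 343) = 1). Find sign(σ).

Trace 191: π^k(191) = [191, 92, 179, 9, 148, 109, 268] for k=0..6.
Decompose π into cycles: lengths [147, 147, 21, 21, 3, 3, 1] (7 cycles, including the fixed point 0).
With 7 cycles on 343 points, sign = (−1)^{343−7} = +1.

+1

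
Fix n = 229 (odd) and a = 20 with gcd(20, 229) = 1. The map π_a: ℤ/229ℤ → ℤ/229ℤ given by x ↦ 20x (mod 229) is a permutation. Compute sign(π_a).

Orbit of 217 under x↦20x: [217, 218, 9, 180, 165, 94, 48]… (length divides ord_229(20)).
Decompose π into cycles: lengths [57, 57, 57, 57, 1] (5 cycles, including the fixed point 0).
229 − 5 = 224 transpositions; sign(π) = (−1)^224 = +1.
(20|229)_J = +1 (Zolotarev's lemma cross-check).

+1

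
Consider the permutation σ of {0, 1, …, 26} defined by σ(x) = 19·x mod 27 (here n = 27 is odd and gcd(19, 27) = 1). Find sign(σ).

+1

Start at x=19: 19 → 10 → 1 → 19 (one orbit).
π_19 has 15 disjoint cycles with lengths [3, 3, 3, 3, 3, 3, 1, 1, 1, 1, 1, 1, 1, 1, 1] on {0,…,26}.
15 cycles on 27: each ℓ→(−1)^(ℓ−1), product (−1)^12 = +1.
Check: (19/27) = +1 by Zolotarev.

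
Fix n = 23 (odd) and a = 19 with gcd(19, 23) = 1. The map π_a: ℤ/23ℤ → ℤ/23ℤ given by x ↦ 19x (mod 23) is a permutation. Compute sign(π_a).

-1

Start at x=18: 18 → 20 → 12 → 21 → 8 → 14 → 13 → … (one orbit).
π_19 has 2 disjoint cycles with lengths [22, 1] on {0,…,22}.
Σ(ℓ_i−1) = 23−2 = 21; sign = (−1)^21 = -1.
Via Zolotarev, sign(π_{19}) = (19|23) = -1.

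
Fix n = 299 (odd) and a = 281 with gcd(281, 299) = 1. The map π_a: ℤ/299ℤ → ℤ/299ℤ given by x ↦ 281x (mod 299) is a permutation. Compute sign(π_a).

+1

Trace 105: π^k(105) = [105, 203, 233, 291, 144, 99, 12] for k=0..6.
11 cycles of lengths [44, 44, 44, 44, 44, 44, 22, 4, 4, 4, 1].
299 − 11 = 288 transpositions; sign(π) = (−1)^288 = +1.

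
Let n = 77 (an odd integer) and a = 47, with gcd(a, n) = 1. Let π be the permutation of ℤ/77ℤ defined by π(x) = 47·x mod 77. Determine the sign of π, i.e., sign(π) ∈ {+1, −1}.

Orbit of 15 under x↦47x: [15, 12, 25, 20, 16, 59, 1]… (length divides ord_77(47)).
Cycle lengths of π_47 on ℤ/77ℤ: [30, 30, 6, 5, 5, 1]; 6 cycles in total.
n − c = 77 − 6 = 71; sign = (−1)^71 = -1.
(47|77)_J = -1 (Zolotarev's lemma cross-check).

-1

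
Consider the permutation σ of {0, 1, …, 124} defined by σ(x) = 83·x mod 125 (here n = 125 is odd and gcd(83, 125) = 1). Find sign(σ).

-1

Start at x=53: 53 → 24 → 117 → 86 → 13 → 79 → 57 → … (one orbit).
4 cycles of lengths [100, 20, 4, 1].
n − c = 125 − 4 = 121; sign = (−1)^121 = -1.
Via Zolotarev, sign(π_{83}) = (83|125) = -1.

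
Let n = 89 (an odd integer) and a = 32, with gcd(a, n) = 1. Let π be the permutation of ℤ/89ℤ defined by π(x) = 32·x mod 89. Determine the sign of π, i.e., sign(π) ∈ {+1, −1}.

Start at x=32: 32 → 45 → 16 → 67 → 8 → 78 → 4 → … (one orbit).
Decompose π into cycles: lengths [11, 11, 11, 11, 11, 11, 11, 11, 1] (9 cycles, including the fixed point 0).
sign(π) = (−1)^{n − #cycles} = (−1)^{89−9} = (−1)^80 = +1.
Via Zolotarev, sign(π_{32}) = (32|89) = +1.

+1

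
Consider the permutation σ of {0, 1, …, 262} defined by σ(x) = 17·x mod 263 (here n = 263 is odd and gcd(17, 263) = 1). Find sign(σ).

Start at x=132: 132 → 140 → 13 → 221 → 75 → 223 → 109 → … (one orbit).
3 cycles of lengths [131, 131, 1].
n − c = 263 − 3 = 260; sign = (−1)^260 = +1.

+1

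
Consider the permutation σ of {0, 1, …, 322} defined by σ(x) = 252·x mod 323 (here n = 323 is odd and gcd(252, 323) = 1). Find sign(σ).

Orbit of 251 under x↦252x: [251, 267, 100, 6, 220, 207, 161]… (length divides ord_323(252)).
6 cycles of lengths [144, 144, 16, 9, 9, 1].
n − c = 323 − 6 = 317; sign = (−1)^317 = -1.
(252|323)_J = -1 (Zolotarev's lemma cross-check).

-1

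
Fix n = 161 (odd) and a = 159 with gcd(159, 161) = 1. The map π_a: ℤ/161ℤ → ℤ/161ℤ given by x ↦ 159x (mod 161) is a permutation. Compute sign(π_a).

Start at x=100: 100 → 122 → 78 → 5 → 151 → 20 → 121 → … (one orbit).
Cycle type of π: 66×2 + 22 + 6 + 1; total 5 cycles.
161 − 5 = 156 transpositions; sign(π) = (−1)^156 = +1.

+1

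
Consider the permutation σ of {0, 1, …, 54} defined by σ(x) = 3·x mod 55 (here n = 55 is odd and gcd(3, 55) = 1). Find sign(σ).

Orbit of 48 under x↦3x: [48, 34, 47, 31, 38, 4, 12]… (length divides ord_55(3)).
Cycle type of π: 20×2 + 5×2 + 4 + 1; total 6 cycles.
Σ(ℓ_i−1) = 55−6 = 49; sign = (−1)^49 = -1.

-1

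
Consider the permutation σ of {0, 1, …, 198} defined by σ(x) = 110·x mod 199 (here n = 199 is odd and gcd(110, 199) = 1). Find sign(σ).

-1

Orbit of 197 under x↦110x: [197, 178, 78, 23, 142, 98, 34]… (length divides ord_199(110)).
Cycle lengths of π_110 on ℤ/199ℤ: [198, 1]; 2 cycles in total.
Σ(ℓ_i−1) = 199−2 = 197; sign = (−1)^197 = -1.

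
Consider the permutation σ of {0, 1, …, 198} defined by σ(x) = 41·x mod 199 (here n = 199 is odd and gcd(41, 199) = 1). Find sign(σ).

-1

Orbit of 191 under x↦41x: [191, 70, 84, 61, 113, 56, 107]… (length divides ord_199(41)).
Cycle type of π: 198 + 1; total 2 cycles.
199 − 2 = 197 transpositions; sign(π) = (−1)^197 = -1.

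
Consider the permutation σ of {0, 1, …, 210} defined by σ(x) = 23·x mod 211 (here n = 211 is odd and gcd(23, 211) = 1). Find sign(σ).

Trace 156: π^k(156) = [156, 1, 23, 107, 140, 55, 210] for k=0..6.
Decompose π into cycles: lengths [10, 10, 10, 10, 10, 10, 10, 10, 10, 10, 10, 10, 10, 10, 10, 10, 10, 10, 10, 10, 10, 1] (22 cycles, including the fixed point 0).
Σ(ℓ_i−1) = 211−22 = 189; sign = (−1)^189 = -1.

-1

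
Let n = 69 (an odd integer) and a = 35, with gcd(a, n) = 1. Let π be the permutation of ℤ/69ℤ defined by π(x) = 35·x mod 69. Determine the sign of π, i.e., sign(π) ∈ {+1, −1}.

-1

Orbit of 59 under x↦35x: [59, 64, 32, 16, 8, 4, 2]… (length divides ord_69(35)).
Cycle lengths of π_35 on ℤ/69ℤ: [22, 22, 11, 11, 2, 1]; 6 cycles in total.
sign(π) = (−1)^{n − #cycles} = (−1)^{69−6} = (−1)^63 = -1.
The Jacobi symbol (35|69) = -1 (Zolotarev) agrees.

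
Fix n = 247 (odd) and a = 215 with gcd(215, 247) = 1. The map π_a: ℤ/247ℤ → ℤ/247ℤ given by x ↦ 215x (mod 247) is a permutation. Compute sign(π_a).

-1

Trace 96: π^k(96) = [96, 139, 245, 64, 175, 81, 125] for k=0..6.
The orbit structure of x ↦ 215x mod 247: 10 orbits of sizes [36, 36, 36, 36, 36, 36, 12, 9, 9, 1].
With 10 cycles on 247 points, sign = (−1)^{247−10} = -1.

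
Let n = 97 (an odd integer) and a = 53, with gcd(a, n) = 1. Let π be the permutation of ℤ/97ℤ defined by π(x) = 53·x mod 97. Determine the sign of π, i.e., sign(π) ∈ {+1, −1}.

Start at x=22: 22 → 2 → 9 → 89 → 61 → 32 → 47 → … (one orbit).
Decompose π into cycles: lengths [48, 48, 1] (3 cycles, including the fixed point 0).
97 − 3 = 94 transpositions; sign(π) = (−1)^94 = +1.
The Jacobi symbol (53|97) = +1 (Zolotarev) agrees.

+1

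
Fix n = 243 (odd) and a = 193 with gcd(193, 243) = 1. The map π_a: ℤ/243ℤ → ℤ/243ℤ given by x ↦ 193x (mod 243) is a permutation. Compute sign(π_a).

+1

Start at x=1: 1 → 193 → 70 → 145 → 40 → 187 → 127 → … (one orbit).
The orbit structure of x ↦ 193x mod 243: 11 orbits of sizes [81, 81, 27, 27, 9, 9, 3, 3, 1, 1, 1].
243 − 11 = 232 transpositions; sign(π) = (−1)^232 = +1.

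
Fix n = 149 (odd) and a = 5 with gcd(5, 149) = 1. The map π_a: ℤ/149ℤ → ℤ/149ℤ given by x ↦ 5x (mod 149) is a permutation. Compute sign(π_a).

Trace 49: π^k(49) = [49, 96, 33, 16, 80, 102, 63] for k=0..6.
Cycle type of π: 37×4 + 1; total 5 cycles.
With 5 cycles on 149 points, sign = (−1)^{149−5} = +1.
(5|149)_J = +1 (Zolotarev's lemma cross-check).

+1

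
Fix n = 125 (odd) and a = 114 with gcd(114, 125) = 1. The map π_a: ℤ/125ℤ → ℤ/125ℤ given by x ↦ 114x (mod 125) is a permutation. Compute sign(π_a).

+1

Start at x=46: 46 → 119 → 66 → 24 → 111 → 29 → 56 → … (one orbit).
Decompose π into cycles: lengths [50, 50, 10, 10, 2, 2, 1] (7 cycles, including the fixed point 0).
7 cycles on 125: each ℓ→(−1)^(ℓ−1), product (−1)^118 = +1.
Zolotarev: (114|125) = +1, matching the cycle-count sign.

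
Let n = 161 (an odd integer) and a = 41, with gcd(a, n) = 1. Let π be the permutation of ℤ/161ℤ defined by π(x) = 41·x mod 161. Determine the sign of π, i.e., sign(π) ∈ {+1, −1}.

-1

Start at x=146: 146 → 29 → 62 → 127 → 55 → 1 → 41 → … (one orbit).
The orbit structure of x ↦ 41x mod 161: 12 orbits of sizes [22, 22, 22, 22, 22, 22, 11, 11, 2, 2, 2, 1].
12 cycles on 161: each ℓ→(−1)^(ℓ−1), product (−1)^149 = -1.
Zolotarev: (41|161) = -1, matching the cycle-count sign.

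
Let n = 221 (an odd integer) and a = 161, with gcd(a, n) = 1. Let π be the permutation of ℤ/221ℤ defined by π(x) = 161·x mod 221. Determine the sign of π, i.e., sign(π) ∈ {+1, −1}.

-1

Start at x=38: 38 → 151 → 1 → 161 → 64 → 138 → 118 → … (one orbit).
π_161 has 30 disjoint cycles with lengths [8, 8, 8, 8, 8, 8, 8, 8, 8, 8, 8, 8, 8, 8, 8, 8, 8, 8, 8, 8, 8, 8, 8, 8, 8, 8, 4, 4, 4, 1] on {0,…,220}.
221 − 30 = 191 transpositions; sign(π) = (−1)^191 = -1.
The Jacobi symbol (161|221) = -1 (Zolotarev) agrees.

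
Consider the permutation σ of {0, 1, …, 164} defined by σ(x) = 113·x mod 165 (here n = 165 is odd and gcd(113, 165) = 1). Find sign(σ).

Trace 49: π^k(49) = [49, 92, 1, 113, 64, 137, 136] for k=0..6.
Cycle lengths of π_113 on ℤ/165ℤ: [20, 20, 20, 20, 20, 20, 10, 10, 5, 5, 4, 4, 4, 2, 1]; 15 cycles in total.
n − c = 165 − 15 = 150; sign = (−1)^150 = +1.
(113|165)_J = +1 (Zolotarev's lemma cross-check).

+1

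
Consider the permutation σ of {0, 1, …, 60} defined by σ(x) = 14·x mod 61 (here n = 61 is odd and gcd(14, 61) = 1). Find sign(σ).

Start at x=47: 47 → 48 → 1 → 14 → 13 → 60 → 47 (one orbit).
Cycle lengths of π_14 on ℤ/61ℤ: [6, 6, 6, 6, 6, 6, 6, 6, 6, 6, 1]; 11 cycles in total.
n − c = 61 − 11 = 50; sign = (−1)^50 = +1.
Check: (14/61) = +1 by Zolotarev.

+1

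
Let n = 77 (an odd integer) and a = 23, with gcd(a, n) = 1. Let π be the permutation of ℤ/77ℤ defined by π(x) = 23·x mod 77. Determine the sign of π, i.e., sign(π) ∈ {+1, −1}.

+1

Start at x=23: 23 → 67 → 1 → 23 (one orbit).
33 cycles of lengths [3, 3, 3, 3, 3, 3, 3, 3, 3, 3, 3, 3, 3, 3, 3, 3, 3, 3, 3, 3, 3, 3, 1, 1, 1, 1, 1, 1, 1, 1, 1, 1, 1].
33 cycles on 77: each ℓ→(−1)^(ℓ−1), product (−1)^44 = +1.
Zolotarev: (23|77) = +1, matching the cycle-count sign.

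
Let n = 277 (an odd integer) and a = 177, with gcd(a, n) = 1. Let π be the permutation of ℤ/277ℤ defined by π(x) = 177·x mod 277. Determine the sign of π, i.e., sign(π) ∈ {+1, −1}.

+1

Orbit of 74 under x↦177x: [74, 79, 133, 273, 123, 165, 120]… (length divides ord_277(177)).
Cycle lengths of π_177 on ℤ/277ℤ: [138, 138, 1]; 3 cycles in total.
Σ(ℓ_i−1) = 277−3 = 274; sign = (−1)^274 = +1.
Via Zolotarev, sign(π_{177}) = (177|277) = +1.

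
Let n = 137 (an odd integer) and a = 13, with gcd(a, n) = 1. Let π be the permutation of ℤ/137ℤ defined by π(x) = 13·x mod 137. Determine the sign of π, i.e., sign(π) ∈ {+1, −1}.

Start at x=54: 54 → 17 → 84 → 133 → 85 → 9 → 117 → … (one orbit).
Decompose π into cycles: lengths [136, 1] (2 cycles, including the fixed point 0).
n − c = 137 − 2 = 135; sign = (−1)^135 = -1.
Zolotarev: (13|137) = -1, matching the cycle-count sign.

-1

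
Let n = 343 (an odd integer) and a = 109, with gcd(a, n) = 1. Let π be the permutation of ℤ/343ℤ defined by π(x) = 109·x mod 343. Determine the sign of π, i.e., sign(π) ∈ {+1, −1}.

Start at x=275: 275 → 134 → 200 → 191 → 239 → 326 → 205 → … (one orbit).
7 cycles of lengths [147, 147, 21, 21, 3, 3, 1].
n − c = 343 − 7 = 336; sign = (−1)^336 = +1.

+1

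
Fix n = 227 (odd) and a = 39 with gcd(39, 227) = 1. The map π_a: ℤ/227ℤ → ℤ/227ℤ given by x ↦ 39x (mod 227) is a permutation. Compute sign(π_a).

-1

Start at x=73: 73 → 123 → 30 → 35 → 3 → 117 → 23 → … (one orbit).
2 cycles of lengths [226, 1].
2 cycles on 227: each ℓ→(−1)^(ℓ−1), product (−1)^225 = -1.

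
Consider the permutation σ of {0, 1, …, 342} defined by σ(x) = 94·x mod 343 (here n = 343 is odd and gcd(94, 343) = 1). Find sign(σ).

Start at x=317: 317 → 300 → 74 → 96 → 106 → 17 → 226 → … (one orbit).
The orbit structure of x ↦ 94x mod 343: 4 orbits of sizes [294, 42, 6, 1].
n − c = 343 − 4 = 339; sign = (−1)^339 = -1.
Check: (94/343) = -1 by Zolotarev.

-1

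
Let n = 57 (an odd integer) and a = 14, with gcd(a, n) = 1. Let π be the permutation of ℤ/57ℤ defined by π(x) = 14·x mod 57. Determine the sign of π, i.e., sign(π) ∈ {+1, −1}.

+1

Start at x=14: 14 → 25 → 8 → 55 → 29 → 7 → 41 → … (one orbit).
Decompose π into cycles: lengths [18, 18, 18, 2, 1] (5 cycles, including the fixed point 0).
5 cycles on 57: each ℓ→(−1)^(ℓ−1), product (−1)^52 = +1.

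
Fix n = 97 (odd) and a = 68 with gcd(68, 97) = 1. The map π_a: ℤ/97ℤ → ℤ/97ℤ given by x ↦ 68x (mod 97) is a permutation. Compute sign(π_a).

Orbit of 69 under x↦68x: [69, 36, 23, 12, 40, 4, 78]… (length divides ord_97(68)).
2 cycles of lengths [96, 1].
n − c = 97 − 2 = 95; sign = (−1)^95 = -1.
The Jacobi symbol (68|97) = -1 (Zolotarev) agrees.

-1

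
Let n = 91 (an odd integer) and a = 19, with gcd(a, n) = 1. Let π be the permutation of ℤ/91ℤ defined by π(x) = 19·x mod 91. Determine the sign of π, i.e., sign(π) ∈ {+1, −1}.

+1

Start at x=34: 34 → 9 → 80 → 64 → 33 → 81 → 83 → … (one orbit).
Cycle type of π: 12×7 + 6 + 1; total 9 cycles.
With 9 cycles on 91 points, sign = (−1)^{91−9} = +1.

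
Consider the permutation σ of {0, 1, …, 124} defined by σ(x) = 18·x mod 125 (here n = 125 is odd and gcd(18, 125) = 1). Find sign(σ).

Orbit of 107 under x↦18x: [107, 51, 43, 24, 57, 26, 93]… (length divides ord_125(18)).
The orbit structure of x ↦ 18x mod 125: 12 orbits of sizes [20, 20, 20, 20, 20, 4, 4, 4, 4, 4, 4, 1].
With 12 cycles on 125 points, sign = (−1)^{125−12} = -1.
Zolotarev: (18|125) = -1, matching the cycle-count sign.

-1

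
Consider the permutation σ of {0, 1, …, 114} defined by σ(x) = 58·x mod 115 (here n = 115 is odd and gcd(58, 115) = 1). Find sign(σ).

Trace 31: π^k(31) = [31, 73, 94, 47, 81, 98, 49] for k=0..6.
Cycle type of π: 44×2 + 11×2 + 4 + 1; total 6 cycles.
n − c = 115 − 6 = 109; sign = (−1)^109 = -1.
Via Zolotarev, sign(π_{58}) = (58|115) = -1.

-1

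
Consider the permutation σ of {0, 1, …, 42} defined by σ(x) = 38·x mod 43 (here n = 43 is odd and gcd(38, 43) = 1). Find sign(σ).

+1

Trace 23: π^k(23) = [23, 14, 16, 6, 13, 21, 24] for k=0..6.
Cycle type of π: 21×2 + 1; total 3 cycles.
3 cycles on 43: each ℓ→(−1)^(ℓ−1), product (−1)^40 = +1.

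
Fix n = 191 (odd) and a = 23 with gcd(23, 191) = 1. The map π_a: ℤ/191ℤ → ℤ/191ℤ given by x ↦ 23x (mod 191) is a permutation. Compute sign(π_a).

+1

Start at x=12: 12 → 85 → 45 → 80 → 121 → 109 → 24 → … (one orbit).
Decompose π into cycles: lengths [95, 95, 1] (3 cycles, including the fixed point 0).
sign(π) = (−1)^{n − #cycles} = (−1)^{191−3} = (−1)^188 = +1.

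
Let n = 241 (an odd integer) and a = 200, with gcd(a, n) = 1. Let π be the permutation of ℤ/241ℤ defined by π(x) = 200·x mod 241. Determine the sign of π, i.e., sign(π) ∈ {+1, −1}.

Trace 91: π^k(91) = [91, 125, 177, 214, 143, 162, 106] for k=0..6.
π_200 has 7 disjoint cycles with lengths [40, 40, 40, 40, 40, 40, 1] on {0,…,240}.
241 − 7 = 234 transpositions; sign(π) = (−1)^234 = +1.
The Jacobi symbol (200|241) = +1 (Zolotarev) agrees.

+1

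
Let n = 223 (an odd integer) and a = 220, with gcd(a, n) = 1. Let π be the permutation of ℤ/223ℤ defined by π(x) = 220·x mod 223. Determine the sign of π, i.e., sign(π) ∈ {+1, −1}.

+1

Start at x=196: 196 → 81 → 203 → 60 → 43 → 94 → 164 → … (one orbit).
Cycle type of π: 111×2 + 1; total 3 cycles.
n − c = 223 − 3 = 220; sign = (−1)^220 = +1.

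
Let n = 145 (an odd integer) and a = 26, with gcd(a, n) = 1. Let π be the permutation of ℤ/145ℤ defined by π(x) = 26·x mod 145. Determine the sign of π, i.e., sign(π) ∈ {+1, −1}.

-1

Trace 101: π^k(101) = [101, 16, 126, 86, 61, 136, 56] for k=0..6.
Cycle lengths of π_26 on ℤ/145ℤ: [28, 28, 28, 28, 28, 1, 1, 1, 1, 1]; 10 cycles in total.
145 − 10 = 135 transpositions; sign(π) = (−1)^135 = -1.
Via Zolotarev, sign(π_{26}) = (26|145) = -1.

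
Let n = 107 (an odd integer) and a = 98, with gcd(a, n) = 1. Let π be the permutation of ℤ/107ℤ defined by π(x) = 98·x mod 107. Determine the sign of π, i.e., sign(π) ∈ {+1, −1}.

-1

Orbit of 43 under x↦98x: [43, 41, 59, 4, 71, 3, 80]… (length divides ord_107(98)).
Decompose π into cycles: lengths [106, 1] (2 cycles, including the fixed point 0).
2 cycles on 107: each ℓ→(−1)^(ℓ−1), product (−1)^105 = -1.
(98|107)_J = -1 (Zolotarev's lemma cross-check).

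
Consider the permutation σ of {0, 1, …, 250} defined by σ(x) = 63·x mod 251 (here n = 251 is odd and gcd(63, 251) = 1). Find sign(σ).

Orbit of 69 under x↦63x: [69, 80, 20, 5, 64, 16, 4]… (length divides ord_251(63)).
Cycle type of π: 25×10 + 1; total 11 cycles.
With 11 cycles on 251 points, sign = (−1)^{251−11} = +1.
Check: (63/251) = +1 by Zolotarev.

+1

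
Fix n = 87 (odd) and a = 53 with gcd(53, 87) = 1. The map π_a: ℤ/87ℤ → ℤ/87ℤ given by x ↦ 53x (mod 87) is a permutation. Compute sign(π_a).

Orbit of 25 under x↦53x: [25, 20, 16, 65, 52, 59, 82]… (length divides ord_87(53)).
Cycle lengths of π_53 on ℤ/87ℤ: [14, 14, 14, 14, 7, 7, 7, 7, 2, 1]; 10 cycles in total.
Σ(ℓ_i−1) = 87−10 = 77; sign = (−1)^77 = -1.
The Jacobi symbol (53|87) = -1 (Zolotarev) agrees.

-1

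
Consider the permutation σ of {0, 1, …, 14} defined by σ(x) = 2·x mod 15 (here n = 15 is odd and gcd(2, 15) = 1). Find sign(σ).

+1

Start at x=1: 1 → 2 → 4 → 8 → 1 (one orbit).
Cycle lengths of π_2 on ℤ/15ℤ: [4, 4, 4, 2, 1]; 5 cycles in total.
sign(π) = (−1)^{n − #cycles} = (−1)^{15−5} = (−1)^10 = +1.
Check: (2/15) = +1 by Zolotarev.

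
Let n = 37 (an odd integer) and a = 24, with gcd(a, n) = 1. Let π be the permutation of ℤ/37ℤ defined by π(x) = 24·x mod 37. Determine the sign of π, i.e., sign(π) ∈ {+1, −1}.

Trace 13: π^k(13) = [13, 16, 14, 3, 35, 26, 32] for k=0..6.
π_24 has 2 disjoint cycles with lengths [36, 1] on {0,…,36}.
sign(π) = (−1)^{n − #cycles} = (−1)^{37−2} = (−1)^35 = -1.

-1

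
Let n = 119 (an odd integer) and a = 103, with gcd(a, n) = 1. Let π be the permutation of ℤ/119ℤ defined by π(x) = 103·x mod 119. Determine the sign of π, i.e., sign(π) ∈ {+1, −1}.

Start at x=69: 69 → 86 → 52 → 1 → 103 → 18 → 69 (one orbit).
Cycle type of π: 6×17 + 1×17; total 34 cycles.
sign(π) = (−1)^{n − #cycles} = (−1)^{119−34} = (−1)^85 = -1.
Via Zolotarev, sign(π_{103}) = (103|119) = -1.

-1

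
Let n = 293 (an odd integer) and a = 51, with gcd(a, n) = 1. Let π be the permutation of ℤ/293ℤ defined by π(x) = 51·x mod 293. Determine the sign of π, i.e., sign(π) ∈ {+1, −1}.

Start at x=17: 17 → 281 → 267 → 139 → 57 → 270 → 292 → … (one orbit).
Decompose π into cycles: lengths [292, 1] (2 cycles, including the fixed point 0).
n − c = 293 − 2 = 291; sign = (−1)^291 = -1.

-1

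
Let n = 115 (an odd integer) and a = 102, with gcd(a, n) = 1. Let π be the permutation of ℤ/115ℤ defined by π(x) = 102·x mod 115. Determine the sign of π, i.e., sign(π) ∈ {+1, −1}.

Start at x=42: 42 → 29 → 83 → 71 → 112 → 39 → 68 → … (one orbit).
The orbit structure of x ↦ 102x mod 115: 5 orbits of sizes [44, 44, 22, 4, 1].
n − c = 115 − 5 = 110; sign = (−1)^110 = +1.
Via Zolotarev, sign(π_{102}) = (102|115) = +1.

+1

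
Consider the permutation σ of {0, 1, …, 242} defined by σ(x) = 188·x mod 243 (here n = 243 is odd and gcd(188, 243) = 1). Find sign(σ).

-1

Start at x=188: 188 → 109 → 80 → 217 → 215 → 82 → 107 → … (one orbit).
Decompose π into cycles: lengths [18, 18, 18, 18, 18, 18, 18, 18, 18, 6, 6, 6, 6, 6, 6, 6, 6, 6, 2, 2, 2, 2, 2, 2, 2, 2, 2, 2, 2, 2, 2, 1] (32 cycles, including the fixed point 0).
32 cycles on 243: each ℓ→(−1)^(ℓ−1), product (−1)^211 = -1.
Via Zolotarev, sign(π_{188}) = (188|243) = -1.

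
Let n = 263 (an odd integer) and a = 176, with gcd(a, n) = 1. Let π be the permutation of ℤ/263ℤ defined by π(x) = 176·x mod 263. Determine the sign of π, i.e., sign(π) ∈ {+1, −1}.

+1

Start at x=172: 172 → 27 → 18 → 12 → 8 → 93 → 62 → … (one orbit).
Cycle lengths of π_176 on ℤ/263ℤ: [131, 131, 1]; 3 cycles in total.
n − c = 263 − 3 = 260; sign = (−1)^260 = +1.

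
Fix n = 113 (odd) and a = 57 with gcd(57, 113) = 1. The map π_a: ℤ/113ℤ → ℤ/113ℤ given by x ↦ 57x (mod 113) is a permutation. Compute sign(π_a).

+1

Trace 16: π^k(16) = [16, 8, 4, 2, 1, 57, 85] for k=0..6.
π_57 has 5 disjoint cycles with lengths [28, 28, 28, 28, 1] on {0,…,112}.
n − c = 113 − 5 = 108; sign = (−1)^108 = +1.
Check: (57/113) = +1 by Zolotarev.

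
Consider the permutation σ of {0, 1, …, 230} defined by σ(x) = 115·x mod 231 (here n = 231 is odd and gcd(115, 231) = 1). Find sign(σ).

Start at x=34: 34 → 214 → 124 → 169 → 31 → 100 → 181 → … (one orbit).
Decompose π into cycles: lengths [30, 30, 30, 30, 30, 30, 6, 6, 6, 5, 5, 5, 5, 5, 5, 1, 1, 1] (18 cycles, including the fixed point 0).
18 cycles on 231: each ℓ→(−1)^(ℓ−1), product (−1)^213 = -1.
Check: (115/231) = -1 by Zolotarev.

-1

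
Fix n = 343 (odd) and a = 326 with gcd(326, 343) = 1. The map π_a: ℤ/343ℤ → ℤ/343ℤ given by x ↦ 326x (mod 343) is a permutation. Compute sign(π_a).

+1

Orbit of 309 under x↦326x: [309, 235, 121, 1, 326, 289, 232]… (length divides ord_343(326)).
7 cycles of lengths [147, 147, 21, 21, 3, 3, 1].
Σ(ℓ_i−1) = 343−7 = 336; sign = (−1)^336 = +1.
Check: (326/343) = +1 by Zolotarev.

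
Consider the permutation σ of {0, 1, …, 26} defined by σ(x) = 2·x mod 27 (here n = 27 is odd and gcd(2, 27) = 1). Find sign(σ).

-1

Orbit of 1 under x↦2x: [1, 2, 4, 8, 16, 5, 10]… (length divides ord_27(2)).
Decompose π into cycles: lengths [18, 6, 2, 1] (4 cycles, including the fixed point 0).
27 − 4 = 23 transpositions; sign(π) = (−1)^23 = -1.
The Jacobi symbol (2|27) = -1 (Zolotarev) agrees.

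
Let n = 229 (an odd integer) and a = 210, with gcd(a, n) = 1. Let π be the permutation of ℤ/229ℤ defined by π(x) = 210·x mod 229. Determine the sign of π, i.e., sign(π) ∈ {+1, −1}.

Trace 45: π^k(45) = [45, 61, 215, 37, 213, 75, 178] for k=0..6.
Cycle type of π: 114×2 + 1; total 3 cycles.
229 − 3 = 226 transpositions; sign(π) = (−1)^226 = +1.
Zolotarev: (210|229) = +1, matching the cycle-count sign.

+1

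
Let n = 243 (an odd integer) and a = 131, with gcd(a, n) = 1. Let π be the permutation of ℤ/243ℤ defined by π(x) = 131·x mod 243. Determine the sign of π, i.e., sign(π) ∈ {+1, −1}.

Orbit of 101 under x↦131x: [101, 109, 185, 178, 233, 148, 191]… (length divides ord_243(131)).
Cycle type of π: 162 + 54 + 18 + 6 + 2 + 1; total 6 cycles.
6 cycles on 243: each ℓ→(−1)^(ℓ−1), product (−1)^237 = -1.
Zolotarev: (131|243) = -1, matching the cycle-count sign.

-1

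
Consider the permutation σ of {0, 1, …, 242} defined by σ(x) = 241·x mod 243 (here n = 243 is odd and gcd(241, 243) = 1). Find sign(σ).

Trace 148: π^k(148) = [148, 190, 106, 31, 181, 124, 238] for k=0..6.
π_241 has 11 disjoint cycles with lengths [81, 81, 27, 27, 9, 9, 3, 3, 1, 1, 1] on {0,…,242}.
With 11 cycles on 243 points, sign = (−1)^{243−11} = +1.
Via Zolotarev, sign(π_{241}) = (241|243) = +1.

+1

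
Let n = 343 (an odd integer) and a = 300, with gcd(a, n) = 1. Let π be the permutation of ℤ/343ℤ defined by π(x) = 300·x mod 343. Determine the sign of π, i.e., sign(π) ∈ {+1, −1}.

Trace 99: π^k(99) = [99, 202, 232, 314, 218, 230, 57] for k=0..6.
10 cycles of lengths [98, 98, 98, 14, 14, 14, 2, 2, 2, 1].
sign(π) = (−1)^{n − #cycles} = (−1)^{343−10} = (−1)^333 = -1.
Via Zolotarev, sign(π_{300}) = (300|343) = -1.

-1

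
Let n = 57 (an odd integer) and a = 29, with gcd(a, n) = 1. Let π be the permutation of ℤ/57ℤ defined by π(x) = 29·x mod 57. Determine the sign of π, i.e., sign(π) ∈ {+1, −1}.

+1

Trace 7: π^k(7) = [7, 32, 16, 8, 4, 2, 1] for k=0..6.
Cycle type of π: 18×3 + 2 + 1; total 5 cycles.
Σ(ℓ_i−1) = 57−5 = 52; sign = (−1)^52 = +1.
The Jacobi symbol (29|57) = +1 (Zolotarev) agrees.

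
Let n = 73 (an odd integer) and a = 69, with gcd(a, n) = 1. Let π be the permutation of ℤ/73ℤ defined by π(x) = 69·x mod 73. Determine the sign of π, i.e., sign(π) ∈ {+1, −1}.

+1

Trace 8: π^k(8) = [8, 41, 55, 72, 4, 57, 64] for k=0..6.
Decompose π into cycles: lengths [18, 18, 18, 18, 1] (5 cycles, including the fixed point 0).
73 − 5 = 68 transpositions; sign(π) = (−1)^68 = +1.
(69|73)_J = +1 (Zolotarev's lemma cross-check).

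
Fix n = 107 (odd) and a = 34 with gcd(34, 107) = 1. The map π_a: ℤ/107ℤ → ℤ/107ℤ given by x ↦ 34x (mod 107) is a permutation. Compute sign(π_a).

+1

Start at x=62: 62 → 75 → 89 → 30 → 57 → 12 → 87 → … (one orbit).
Cycle lengths of π_34 on ℤ/107ℤ: [53, 53, 1]; 3 cycles in total.
With 3 cycles on 107 points, sign = (−1)^{107−3} = +1.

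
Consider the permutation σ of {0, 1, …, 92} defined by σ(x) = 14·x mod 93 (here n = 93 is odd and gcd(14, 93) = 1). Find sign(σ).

-1

Start at x=2: 2 → 28 → 20 → 1 → 14 → 10 → 47 → … (one orbit).
Cycle type of π: 30×2 + 15×2 + 2 + 1; total 6 cycles.
With 6 cycles on 93 points, sign = (−1)^{93−6} = -1.
Zolotarev: (14|93) = -1, matching the cycle-count sign.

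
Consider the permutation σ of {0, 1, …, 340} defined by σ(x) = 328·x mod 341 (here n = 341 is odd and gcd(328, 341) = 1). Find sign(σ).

+1

Start at x=113: 113 → 236 → 1 → 328 → 169 → 190 → 258 → … (one orbit).
Cycle lengths of π_328 on ℤ/341ℤ: [15, 15, 15, 15, 15, 15, 15, 15, 15, 15, 15, 15, 15, 15, 15, 15, 15, 15, 15, 15, 15, 15, 5, 5, 1]; 25 cycles in total.
With 25 cycles on 341 points, sign = (−1)^{341−25} = +1.
Check: (328/341) = +1 by Zolotarev.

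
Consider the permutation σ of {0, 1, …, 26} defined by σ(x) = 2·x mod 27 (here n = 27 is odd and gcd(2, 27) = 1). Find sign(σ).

Orbit of 2 under x↦2x: [2, 4, 8, 16, 5, 10, 20]… (length divides ord_27(2)).
4 cycles of lengths [18, 6, 2, 1].
n − c = 27 − 4 = 23; sign = (−1)^23 = -1.

-1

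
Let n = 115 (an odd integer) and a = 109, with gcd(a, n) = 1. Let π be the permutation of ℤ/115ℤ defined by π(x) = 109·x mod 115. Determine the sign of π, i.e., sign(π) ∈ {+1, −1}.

-1

Trace 114: π^k(114) = [114, 6, 79, 101, 84, 71, 34] for k=0..6.
The orbit structure of x ↦ 109x mod 115: 8 orbits of sizes [22, 22, 22, 22, 22, 2, 2, 1].
Σ(ℓ_i−1) = 115−8 = 107; sign = (−1)^107 = -1.
Zolotarev: (109|115) = -1, matching the cycle-count sign.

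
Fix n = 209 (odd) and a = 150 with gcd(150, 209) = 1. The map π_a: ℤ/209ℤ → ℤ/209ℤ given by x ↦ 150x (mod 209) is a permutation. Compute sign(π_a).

Trace 81: π^k(81) = [81, 28, 20, 74, 23, 106, 16] for k=0..6.
6 cycles of lengths [90, 90, 10, 9, 9, 1].
sign(π) = (−1)^{n − #cycles} = (−1)^{209−6} = (−1)^203 = -1.
Zolotarev: (150|209) = -1, matching the cycle-count sign.

-1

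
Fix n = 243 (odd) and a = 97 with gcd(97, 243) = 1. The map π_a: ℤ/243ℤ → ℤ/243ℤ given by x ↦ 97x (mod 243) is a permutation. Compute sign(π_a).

Trace 109: π^k(109) = [109, 124, 121, 73, 34, 139, 118] for k=0..6.
Cycle lengths of π_97 on ℤ/243ℤ: [81, 81, 27, 27, 9, 9, 3, 3, 1, 1, 1]; 11 cycles in total.
sign(π) = (−1)^{n − #cycles} = (−1)^{243−11} = (−1)^232 = +1.
Zolotarev: (97|243) = +1, matching the cycle-count sign.

+1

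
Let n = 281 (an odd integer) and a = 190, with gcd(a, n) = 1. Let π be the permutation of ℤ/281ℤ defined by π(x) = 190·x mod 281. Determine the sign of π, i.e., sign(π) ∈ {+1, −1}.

Start at x=109: 109 → 197 → 57 → 152 → 218 → 113 → 114 → … (one orbit).
Decompose π into cycles: lengths [280, 1] (2 cycles, including the fixed point 0).
2 cycles on 281: each ℓ→(−1)^(ℓ−1), product (−1)^279 = -1.

-1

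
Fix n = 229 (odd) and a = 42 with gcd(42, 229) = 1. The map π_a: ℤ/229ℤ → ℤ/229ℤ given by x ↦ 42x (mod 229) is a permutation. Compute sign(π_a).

Orbit of 225 under x↦42x: [225, 61, 43, 203, 53, 165, 60]… (length divides ord_229(42)).
Decompose π into cycles: lengths [19, 19, 19, 19, 19, 19, 19, 19, 19, 19, 19, 19, 1] (13 cycles, including the fixed point 0).
n − c = 229 − 13 = 216; sign = (−1)^216 = +1.

+1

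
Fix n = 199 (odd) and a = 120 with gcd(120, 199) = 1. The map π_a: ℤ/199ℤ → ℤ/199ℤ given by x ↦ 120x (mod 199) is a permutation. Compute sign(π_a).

-1

Start at x=42: 42 → 65 → 39 → 103 → 22 → 53 → 191 → … (one orbit).
Cycle lengths of π_120 on ℤ/199ℤ: [198, 1]; 2 cycles in total.
Σ(ℓ_i−1) = 199−2 = 197; sign = (−1)^197 = -1.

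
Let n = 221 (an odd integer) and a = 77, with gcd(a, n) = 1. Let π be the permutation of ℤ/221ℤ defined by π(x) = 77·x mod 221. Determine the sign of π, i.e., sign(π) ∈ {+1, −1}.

Trace 1: π^k(1) = [1, 77, 183, 168, 118, 25, 157] for k=0..6.
Cycle type of π: 8×26 + 2×6 + 1; total 33 cycles.
n − c = 221 − 33 = 188; sign = (−1)^188 = +1.

+1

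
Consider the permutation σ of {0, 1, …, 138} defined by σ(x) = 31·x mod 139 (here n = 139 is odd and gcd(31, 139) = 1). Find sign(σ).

Trace 34: π^k(34) = [34, 81, 9, 1, 31, 127, 45] for k=0..6.
Cycle lengths of π_31 on ℤ/139ℤ: [69, 69, 1]; 3 cycles in total.
With 3 cycles on 139 points, sign = (−1)^{139−3} = +1.

+1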